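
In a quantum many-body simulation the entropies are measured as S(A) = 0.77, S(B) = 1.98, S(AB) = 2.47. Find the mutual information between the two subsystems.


I(A:B) = S(A) + S(B) - S(AB)
= 0.77 + 1.98 - 2.47
= 0.2800

0.2800


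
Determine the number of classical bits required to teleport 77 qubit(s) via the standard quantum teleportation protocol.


Quantum teleportation requires 2 classical bits per qubit teleported.
77 qubit(s) -> 2 * 77 = 154 classical bits

154


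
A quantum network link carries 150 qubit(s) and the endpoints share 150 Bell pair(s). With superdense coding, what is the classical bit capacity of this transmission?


Superdense coding allows 2 classical bits per shared entangled pair.
150 pair(s) -> 2 * 150 = 300 classical bits

300


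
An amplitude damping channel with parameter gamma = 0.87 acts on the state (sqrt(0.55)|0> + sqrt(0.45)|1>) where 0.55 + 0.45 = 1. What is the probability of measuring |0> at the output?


For amplitude damping with parameter gamma on state sqrt(a)|0> + sqrt(b)|1>:
alpha^2 = 0.55, beta^2 = 0.45
P(|0>) = alpha^2 + gamma * beta^2
= 0.55 + 0.87 * 0.45
= 0.55 + 0.3915
= 0.9415

0.9415


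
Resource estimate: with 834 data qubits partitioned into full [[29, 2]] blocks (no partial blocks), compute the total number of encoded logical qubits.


Each code block uses 29 physical qubits for 2 logical qubit(s).
Number of complete blocks = floor(834 / 29) = 28
Logical qubits = 28 * 2
= 56

56


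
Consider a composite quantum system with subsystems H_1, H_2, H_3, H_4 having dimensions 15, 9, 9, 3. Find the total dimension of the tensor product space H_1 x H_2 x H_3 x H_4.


dim(H_1 x H_2 x H_3 x H_4) = 15 * 9 * 9 * 3
= 135 * 9 * 3
= 1215 * 3
= 3645

3645


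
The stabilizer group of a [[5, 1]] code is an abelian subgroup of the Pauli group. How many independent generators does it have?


For an [[n,k]] stabilizer code:
Number of stabilizer generators = n - k
= 5 - 1
= 4

4


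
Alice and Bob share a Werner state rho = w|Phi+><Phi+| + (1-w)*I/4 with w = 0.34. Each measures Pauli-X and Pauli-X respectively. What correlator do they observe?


|Phi+> = (|00> + |11>)/sqrt(2)
For the pure Bell state, <X_A X_B> = +1 (Bell-state Pauli correlator).
The maximally-mixed part I/4 has tr(I/4 * P tensor P) = 0 for any traceless Pauli P.
So <X_A X_B>_rho = w * (+1) + (1 - w) * 0
= 0.34 * (+1)
= 0.3400

0.3400


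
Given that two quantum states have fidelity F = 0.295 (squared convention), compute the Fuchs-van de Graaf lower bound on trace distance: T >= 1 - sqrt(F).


Fuchs-van de Graaf (squared-fidelity convention): 1 - sqrt(F) <= T <= sqrt(1 - F).
Lower bound: T >= 1 - sqrt(F)
sqrt(F) = sqrt(0.295) = 0.5431
T >= 1 - 0.5431
T >= 0.4569

0.4569


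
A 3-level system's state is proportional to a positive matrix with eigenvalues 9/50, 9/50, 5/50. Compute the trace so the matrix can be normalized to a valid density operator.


tr(M) = sum of eigenvalues
= 9/50 + 9/50 + 5/50
= 23/50
= 0.4600

0.4600


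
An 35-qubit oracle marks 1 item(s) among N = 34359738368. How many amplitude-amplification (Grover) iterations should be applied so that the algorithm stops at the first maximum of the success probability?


After j Grover iterations the success probability is P(j) = sin^2((2j+1)*theta), where sin(theta) = sqrt(k/N).
N = 2^35 = 34359738368, k = 1
sin(theta) = sqrt(k/N) = 5.394796609e-06
theta = arcsin(sqrt(k/N)) = 5.394796609e-06 rad
P(j) reaches its first maximum when (2j+1)*theta is as close as possible to pi/2, i.e. j = round(pi/(4*theta) - 1/2).
pi/(4*theta) - 1/2 = 145583.8881
(For comparison, the common estimate pi/4 * sqrt(N/k) = 145584.3881; the exact maximiser is used here.)
Optimal iterations = 145584

145584


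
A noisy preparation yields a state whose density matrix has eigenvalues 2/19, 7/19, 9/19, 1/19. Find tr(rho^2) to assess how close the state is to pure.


tr(rho^2) = sum of eigenvalues squared
= (2/19)^2 + (7/19)^2 + (9/19)^2 + (1/19)^2
= (4 + 49 + 81 + 1) / 361
= 135/361
= 0.3740

0.3740


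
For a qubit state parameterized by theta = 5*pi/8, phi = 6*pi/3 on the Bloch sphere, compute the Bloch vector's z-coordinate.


theta = 1.9635, phi = 6.2832
r_z = cos(theta) = -0.3827

-0.3827


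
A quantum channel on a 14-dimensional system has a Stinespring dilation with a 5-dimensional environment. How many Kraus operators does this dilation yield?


Tracing out the environment in an orthonormal basis {|i>_E} gives Kraus operators K_i = <i|_E U |0>_E.
Number of Kraus operators = dim(H_env) = d_env
= 5

5


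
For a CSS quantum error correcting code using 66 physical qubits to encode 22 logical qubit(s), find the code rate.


Code rate R = k/n
= 22/66
= 0.3333

0.3333


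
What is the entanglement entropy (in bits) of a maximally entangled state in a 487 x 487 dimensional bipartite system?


For a maximally entangled state in d x d:
S = log2(d) = log2(487)
= 8.9278

8.9278


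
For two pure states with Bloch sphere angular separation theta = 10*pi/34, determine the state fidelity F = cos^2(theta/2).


For states separated by angle theta on Bloch sphere:
F = cos^2(theta/2)
theta = 10*pi/34 = 0.9240
theta/2 = 0.4620
cos(theta/2) = 0.8952
F = 0.8013

0.8013


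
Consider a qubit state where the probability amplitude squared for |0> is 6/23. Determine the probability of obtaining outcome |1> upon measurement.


|alpha|^2 = 6/23 = 0.2609
|beta|^2 = 1 - 6/23 = 17/23 = 0.7391
P(|1>) = |beta|^2 = 0.7391

0.7391


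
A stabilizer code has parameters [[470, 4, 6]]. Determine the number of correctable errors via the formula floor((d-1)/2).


Code parameters: [[470, 4, 6]], distance d = 6.
Number of correctable errors = floor((d-1)/2)
= floor((6 - 1)/2)
= floor(5/2)
= 2

2


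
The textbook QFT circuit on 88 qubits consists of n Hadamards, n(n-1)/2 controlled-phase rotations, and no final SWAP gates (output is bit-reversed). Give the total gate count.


Hadamard gates: 88
Controlled rotations: n*(n-1)/2 = 88*87/2 = 3828
SWAP gates: 0 (omitted)
Total = 88 + 3828
= 3916

3916


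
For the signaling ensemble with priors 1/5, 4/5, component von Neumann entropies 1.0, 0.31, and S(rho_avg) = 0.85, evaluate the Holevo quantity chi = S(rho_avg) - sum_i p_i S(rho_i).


chi = S(rho) - sum_i p_i * S(rho_i)
Weighted entropy = 1/5 * 1.0 + 4/5 * 0.31
= 0.4480
chi = 0.85 - 0.4480
= 0.4020

0.4020


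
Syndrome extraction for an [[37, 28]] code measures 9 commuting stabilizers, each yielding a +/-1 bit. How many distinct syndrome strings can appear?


Each stabilizer generator gives a binary (+1 or -1) measurement outcome.
With 9 independent generators:
Total syndromes = 2^9
= 512

512


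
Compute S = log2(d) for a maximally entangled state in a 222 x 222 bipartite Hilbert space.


For a maximally entangled state in d x d:
S = log2(d) = log2(222)
= 7.7944

7.7944


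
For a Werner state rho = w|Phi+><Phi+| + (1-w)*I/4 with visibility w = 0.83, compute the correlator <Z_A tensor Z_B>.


|Phi+> = (|00> + |11>)/sqrt(2)
For the pure Bell state, <Z_A Z_B> = +1 (Bell-state Pauli correlator).
The maximally-mixed part I/4 has tr(I/4 * P tensor P) = 0 for any traceless Pauli P.
So <Z_A Z_B>_rho = w * (+1) + (1 - w) * 0
= 0.83 * (+1)
= 0.8300

0.8300


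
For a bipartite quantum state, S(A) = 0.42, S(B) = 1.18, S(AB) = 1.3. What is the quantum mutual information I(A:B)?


I(A:B) = S(A) + S(B) - S(AB)
= 0.42 + 1.18 - 1.3
= 0.3000

0.3000


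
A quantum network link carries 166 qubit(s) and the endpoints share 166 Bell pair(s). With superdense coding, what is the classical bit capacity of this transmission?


Superdense coding allows 2 classical bits per shared entangled pair.
166 pair(s) -> 2 * 166 = 332 classical bits

332


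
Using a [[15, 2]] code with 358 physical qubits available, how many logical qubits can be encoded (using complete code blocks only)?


Each code block uses 15 physical qubits for 2 logical qubit(s).
Number of complete blocks = floor(358 / 15) = 23
Logical qubits = 23 * 2
= 46

46


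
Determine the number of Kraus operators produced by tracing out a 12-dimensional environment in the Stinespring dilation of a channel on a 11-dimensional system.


Tracing out the environment in an orthonormal basis {|i>_E} gives Kraus operators K_i = <i|_E U |0>_E.
Number of Kraus operators = dim(H_env) = d_env
= 12

12


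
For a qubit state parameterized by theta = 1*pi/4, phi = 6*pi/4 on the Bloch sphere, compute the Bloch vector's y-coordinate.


theta = 0.7854, phi = 4.7124
r_y = sin(theta)*sin(phi) = 0.7071 * -1.0000
r_y = -0.7071

-0.7071


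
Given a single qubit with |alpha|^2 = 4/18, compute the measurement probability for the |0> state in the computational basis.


|alpha|^2 = 4/18 = 0.2222
|beta|^2 = 1 - 4/18 = 14/18 = 0.7778
P(|0>) = |alpha|^2 = 0.2222

0.2222


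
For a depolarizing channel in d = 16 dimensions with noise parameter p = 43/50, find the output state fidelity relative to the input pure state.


F = (1-p) + p/d
= (1 - 0.8600) + 0.8600/16
= 0.1400 + 0.0537
= 0.1938

0.1938


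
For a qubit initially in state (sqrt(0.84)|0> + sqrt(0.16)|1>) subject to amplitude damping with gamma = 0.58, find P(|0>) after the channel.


For amplitude damping with parameter gamma on state sqrt(a)|0> + sqrt(b)|1>:
alpha^2 = 0.84, beta^2 = 0.16
P(|0>) = alpha^2 + gamma * beta^2
= 0.84 + 0.58 * 0.16
= 0.84 + 0.0928
= 0.9328

0.9328


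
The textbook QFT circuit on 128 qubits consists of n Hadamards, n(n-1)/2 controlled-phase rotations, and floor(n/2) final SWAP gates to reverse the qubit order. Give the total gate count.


Hadamard gates: 128
Controlled rotations: n*(n-1)/2 = 128*127/2 = 8128
SWAP gates: floor(n/2) = floor(128/2) = 64
Total = 128 + 8128 + 64
= 8320

8320


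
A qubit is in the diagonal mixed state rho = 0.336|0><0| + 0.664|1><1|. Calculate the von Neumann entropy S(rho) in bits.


S = -p*log2(p) - (1-p)*log2(1-p)
p = 0.3360, 1-p = 0.6640
= -0.3360 * log2(0.3360) - 0.6640 * log2(0.6640)
= -(-0.5287) - (-0.3923)
= 0.9209

0.9209


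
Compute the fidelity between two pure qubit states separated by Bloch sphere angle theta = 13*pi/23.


For states separated by angle theta on Bloch sphere:
F = cos^2(theta/2)
theta = 13*pi/23 = 1.7757
theta/2 = 0.8878
cos(theta/2) = 0.6311
F = 0.3983

0.3983


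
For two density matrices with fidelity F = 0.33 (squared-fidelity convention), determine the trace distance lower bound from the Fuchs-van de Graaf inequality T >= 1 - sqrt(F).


Fuchs-van de Graaf (squared-fidelity convention): 1 - sqrt(F) <= T <= sqrt(1 - F).
Lower bound: T >= 1 - sqrt(F)
sqrt(F) = sqrt(0.33) = 0.5745
T >= 1 - 0.5745
T >= 0.4255

0.4255


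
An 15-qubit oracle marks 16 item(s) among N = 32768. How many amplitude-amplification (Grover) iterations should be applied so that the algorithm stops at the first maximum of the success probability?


After j Grover iterations the success probability is P(j) = sin^2((2j+1)*theta), where sin(theta) = sqrt(k/N).
N = 2^15 = 32768, k = 16
sin(theta) = sqrt(k/N) = 0.02209708691
theta = arcsin(sqrt(k/N)) = 0.02209888557 rad
P(j) reaches its first maximum when (2j+1)*theta is as close as possible to pi/2, i.e. j = round(pi/(4*theta) - 1/2).
pi/(4*theta) - 1/2 = 35.0402
(For comparison, the common estimate pi/4 * sqrt(N/k) = 35.5431; the exact maximiser is used here.)
Optimal iterations = 35

35


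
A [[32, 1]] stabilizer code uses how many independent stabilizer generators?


For an [[n,k]] stabilizer code:
Number of stabilizer generators = n - k
= 32 - 1
= 31

31


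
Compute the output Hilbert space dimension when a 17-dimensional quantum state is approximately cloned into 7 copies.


Output space = H^(tensor 7) where dim(H) = 17
dim = 17^7
= 289 (after 2 factors)
= 4913 (after 3 factors)
= 83521 (after 4 factors)
= 1419857 (after 5 factors)
= 24137569 (after 6 factors)
= 410338673 (after 7 factors)
= 410338673

410338673


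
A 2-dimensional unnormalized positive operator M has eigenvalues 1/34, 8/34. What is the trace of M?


tr(M) = sum of eigenvalues
= 1/34 + 8/34
= 9/34
= 0.2647

0.2647


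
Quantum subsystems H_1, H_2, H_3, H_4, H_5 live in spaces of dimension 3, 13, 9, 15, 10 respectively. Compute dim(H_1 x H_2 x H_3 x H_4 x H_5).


dim(H_1 x H_2 x H_3 x H_4 x H_5) = 3 * 13 * 9 * 15 * 10
= 39 * 9 * 15 * 10
= 351 * 15 * 10
= 5265 * 10
= 52650

52650


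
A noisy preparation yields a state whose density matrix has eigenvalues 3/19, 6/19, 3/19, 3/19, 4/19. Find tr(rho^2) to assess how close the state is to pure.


tr(rho^2) = sum of eigenvalues squared
= (3/19)^2 + (6/19)^2 + (3/19)^2 + (3/19)^2 + (4/19)^2
= (9 + 36 + 9 + 9 + 16) / 361
= 79/361
= 0.2188

0.2188


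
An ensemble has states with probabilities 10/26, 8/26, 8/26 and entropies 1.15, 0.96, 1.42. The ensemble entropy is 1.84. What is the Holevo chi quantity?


chi = S(rho) - sum_i p_i * S(rho_i)
Weighted entropy = 10/26 * 1.15 + 8/26 * 0.96 + 8/26 * 1.42
= 1.1746
chi = 1.84 - 1.1746
= 0.6654

0.6654


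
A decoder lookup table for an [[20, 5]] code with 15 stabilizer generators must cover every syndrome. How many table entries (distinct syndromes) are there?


Each stabilizer generator gives a binary (+1 or -1) measurement outcome.
With 15 independent generators:
Total syndromes = 2^15
= 32768

32768


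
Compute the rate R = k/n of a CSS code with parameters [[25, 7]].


Code rate R = k/n
= 7/25
= 0.2800

0.2800


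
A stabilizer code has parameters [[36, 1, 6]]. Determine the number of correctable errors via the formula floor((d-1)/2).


Code parameters: [[36, 1, 6]], distance d = 6.
Number of correctable errors = floor((d-1)/2)
= floor((6 - 1)/2)
= floor(5/2)
= 2

2


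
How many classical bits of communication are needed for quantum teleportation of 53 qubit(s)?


Quantum teleportation requires 2 classical bits per qubit teleported.
53 qubit(s) -> 2 * 53 = 106 classical bits

106


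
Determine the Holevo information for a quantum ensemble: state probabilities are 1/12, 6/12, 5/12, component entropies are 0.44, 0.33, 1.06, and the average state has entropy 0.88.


chi = S(rho) - sum_i p_i * S(rho_i)
Weighted entropy = 1/12 * 0.44 + 6/12 * 0.33 + 5/12 * 1.06
= 0.6433
chi = 0.88 - 0.6433
= 0.2367

0.2367


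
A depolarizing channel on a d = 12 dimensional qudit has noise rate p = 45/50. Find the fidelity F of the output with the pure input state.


F = (1-p) + p/d
= (1 - 0.9000) + 0.9000/12
= 0.1000 + 0.0750
= 0.1750

0.1750


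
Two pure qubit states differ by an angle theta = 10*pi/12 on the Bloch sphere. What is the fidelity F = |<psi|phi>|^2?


For states separated by angle theta on Bloch sphere:
F = cos^2(theta/2)
theta = 10*pi/12 = 2.6180
theta/2 = 1.3090
cos(theta/2) = 0.2588
F = 0.0670

0.0670


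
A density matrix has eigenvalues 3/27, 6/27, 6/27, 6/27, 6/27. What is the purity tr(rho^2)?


tr(rho^2) = sum of eigenvalues squared
= (3/27)^2 + (6/27)^2 + (6/27)^2 + (6/27)^2 + (6/27)^2
= (9 + 36 + 36 + 36 + 36) / 729
= 153/729
= 0.2099

0.2099


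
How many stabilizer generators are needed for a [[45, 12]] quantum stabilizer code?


For an [[n,k]] stabilizer code:
Number of stabilizer generators = n - k
= 45 - 12
= 33

33


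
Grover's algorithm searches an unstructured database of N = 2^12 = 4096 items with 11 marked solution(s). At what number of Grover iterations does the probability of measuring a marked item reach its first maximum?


After j Grover iterations the success probability is P(j) = sin^2((2j+1)*theta), where sin(theta) = sqrt(k/N).
N = 2^12 = 4096, k = 11
sin(theta) = sqrt(k/N) = 0.05182226235
theta = arcsin(sqrt(k/N)) = 0.05184548561 rad
P(j) reaches its first maximum when (2j+1)*theta is as close as possible to pi/2, i.e. j = round(pi/(4*theta) - 1/2).
pi/(4*theta) - 1/2 = 14.6488
(For comparison, the common estimate pi/4 * sqrt(N/k) = 15.1556; the exact maximiser is used here.)
Optimal iterations = 15

15


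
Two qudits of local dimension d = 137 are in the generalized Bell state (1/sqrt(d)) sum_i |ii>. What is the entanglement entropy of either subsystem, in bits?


For a maximally entangled state in d x d:
S = log2(d) = log2(137)
= 7.0980

7.0980


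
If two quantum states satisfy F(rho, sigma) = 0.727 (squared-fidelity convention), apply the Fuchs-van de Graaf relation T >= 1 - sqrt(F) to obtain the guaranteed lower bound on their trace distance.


Fuchs-van de Graaf (squared-fidelity convention): 1 - sqrt(F) <= T <= sqrt(1 - F).
Lower bound: T >= 1 - sqrt(F)
sqrt(F) = sqrt(0.727) = 0.8526
T >= 1 - 0.8526
T >= 0.1474

0.1474


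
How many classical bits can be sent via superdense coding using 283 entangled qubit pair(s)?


Superdense coding allows 2 classical bits per shared entangled pair.
283 pair(s) -> 2 * 283 = 566 classical bits

566


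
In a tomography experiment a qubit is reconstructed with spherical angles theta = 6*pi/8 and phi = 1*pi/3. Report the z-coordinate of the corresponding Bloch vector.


theta = 2.3562, phi = 1.0472
r_z = cos(theta) = -0.7071

-0.7071


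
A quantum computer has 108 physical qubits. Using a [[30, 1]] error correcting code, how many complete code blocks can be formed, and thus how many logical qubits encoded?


Each code block uses 30 physical qubits for 1 logical qubit(s).
Number of complete blocks = floor(108 / 30) = 3
Logical qubits = 3 * 1
= 3

3


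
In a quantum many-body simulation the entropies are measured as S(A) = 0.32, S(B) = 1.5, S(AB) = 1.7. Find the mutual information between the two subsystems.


I(A:B) = S(A) + S(B) - S(AB)
= 0.32 + 1.5 - 1.7
= 0.1200

0.1200


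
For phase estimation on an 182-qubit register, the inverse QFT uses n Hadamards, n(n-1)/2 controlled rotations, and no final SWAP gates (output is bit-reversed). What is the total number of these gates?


Hadamard gates: 182
Controlled rotations: n*(n-1)/2 = 182*181/2 = 16471
SWAP gates: 0 (omitted)
Total = 182 + 16471
= 16653

16653


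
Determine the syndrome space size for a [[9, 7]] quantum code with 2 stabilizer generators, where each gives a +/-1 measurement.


Each stabilizer generator gives a binary (+1 or -1) measurement outcome.
With 2 independent generators:
Total syndromes = 2^2
= 4

4


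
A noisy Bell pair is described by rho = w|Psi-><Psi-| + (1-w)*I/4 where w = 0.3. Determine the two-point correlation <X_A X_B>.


|Psi-> = (|01> - |10>)/sqrt(2)
For the pure Bell state, <X_A X_B> = -1 (Bell-state Pauli correlator).
The maximally-mixed part I/4 has tr(I/4 * P tensor P) = 0 for any traceless Pauli P.
So <X_A X_B>_rho = w * (-1) + (1 - w) * 0
= 0.3 * (-1)
= -0.3000

-0.3000


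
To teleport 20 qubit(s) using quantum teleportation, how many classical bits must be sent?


Quantum teleportation requires 2 classical bits per qubit teleported.
20 qubit(s) -> 2 * 20 = 40 classical bits

40


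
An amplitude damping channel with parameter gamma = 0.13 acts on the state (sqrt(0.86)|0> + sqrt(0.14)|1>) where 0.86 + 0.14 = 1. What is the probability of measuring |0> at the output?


For amplitude damping with parameter gamma on state sqrt(a)|0> + sqrt(b)|1>:
alpha^2 = 0.86, beta^2 = 0.14
P(|0>) = alpha^2 + gamma * beta^2
= 0.86 + 0.13 * 0.14
= 0.86 + 0.0182
= 0.8782

0.8782


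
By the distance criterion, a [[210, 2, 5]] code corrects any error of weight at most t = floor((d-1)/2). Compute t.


Code parameters: [[210, 2, 5]], distance d = 5.
Number of correctable errors = floor((d-1)/2)
= floor((5 - 1)/2)
= floor(4/2)
= 2

2


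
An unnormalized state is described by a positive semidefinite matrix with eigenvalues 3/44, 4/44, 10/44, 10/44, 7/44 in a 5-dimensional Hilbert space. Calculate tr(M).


tr(M) = sum of eigenvalues
= 3/44 + 4/44 + 10/44 + 10/44 + 7/44
= 34/44
= 0.7727

0.7727


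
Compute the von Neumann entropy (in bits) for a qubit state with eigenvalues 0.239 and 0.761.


S = -p*log2(p) - (1-p)*log2(1-p)
p = 0.2390, 1-p = 0.7610
= -0.2390 * log2(0.2390) - 0.7610 * log2(0.7610)
= -(-0.4935) - (-0.2999)
= 0.7934

0.7934


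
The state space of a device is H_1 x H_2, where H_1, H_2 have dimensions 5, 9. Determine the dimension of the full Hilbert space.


dim(H_1 x H_2) = 5 * 9
= 45

45


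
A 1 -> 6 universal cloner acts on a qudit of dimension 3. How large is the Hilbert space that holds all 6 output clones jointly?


Output space = H^(tensor 6) where dim(H) = 3
dim = 3^6
= 9 (after 2 factors)
= 27 (after 3 factors)
= 81 (after 4 factors)
= 243 (after 5 factors)
= 729 (after 6 factors)
= 729

729


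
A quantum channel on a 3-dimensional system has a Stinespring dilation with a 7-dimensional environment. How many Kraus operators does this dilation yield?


Tracing out the environment in an orthonormal basis {|i>_E} gives Kraus operators K_i = <i|_E U |0>_E.
Number of Kraus operators = dim(H_env) = d_env
= 7

7


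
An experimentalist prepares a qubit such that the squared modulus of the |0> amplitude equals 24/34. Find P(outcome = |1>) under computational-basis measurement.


|alpha|^2 = 24/34 = 0.7059
|beta|^2 = 1 - 24/34 = 10/34 = 0.2941
P(|1>) = |beta|^2 = 0.2941

0.2941


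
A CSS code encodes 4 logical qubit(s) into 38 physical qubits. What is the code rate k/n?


Code rate R = k/n
= 4/38
= 0.1053

0.1053


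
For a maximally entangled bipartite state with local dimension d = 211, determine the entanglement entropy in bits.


For a maximally entangled state in d x d:
S = log2(d) = log2(211)
= 7.7211

7.7211


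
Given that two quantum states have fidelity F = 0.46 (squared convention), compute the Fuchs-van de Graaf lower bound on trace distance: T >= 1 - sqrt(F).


Fuchs-van de Graaf (squared-fidelity convention): 1 - sqrt(F) <= T <= sqrt(1 - F).
Lower bound: T >= 1 - sqrt(F)
sqrt(F) = sqrt(0.46) = 0.6782
T >= 1 - 0.6782
T >= 0.3218

0.3218


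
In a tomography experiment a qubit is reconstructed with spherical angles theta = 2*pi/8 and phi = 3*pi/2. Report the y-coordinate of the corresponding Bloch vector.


theta = 0.7854, phi = 4.7124
r_y = sin(theta)*sin(phi) = 0.7071 * -1.0000
r_y = -0.7071

-0.7071


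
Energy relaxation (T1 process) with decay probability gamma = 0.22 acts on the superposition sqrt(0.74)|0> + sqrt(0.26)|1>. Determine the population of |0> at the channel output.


For amplitude damping with parameter gamma on state sqrt(a)|0> + sqrt(b)|1>:
alpha^2 = 0.74, beta^2 = 0.26
P(|0>) = alpha^2 + gamma * beta^2
= 0.74 + 0.22 * 0.26
= 0.74 + 0.0572
= 0.7972

0.7972


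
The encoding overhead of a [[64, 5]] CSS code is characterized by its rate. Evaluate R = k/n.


Code rate R = k/n
= 5/64
= 0.0781

0.0781


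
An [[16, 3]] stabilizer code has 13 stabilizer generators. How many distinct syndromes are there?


Each stabilizer generator gives a binary (+1 or -1) measurement outcome.
With 13 independent generators:
Total syndromes = 2^13
= 8192

8192


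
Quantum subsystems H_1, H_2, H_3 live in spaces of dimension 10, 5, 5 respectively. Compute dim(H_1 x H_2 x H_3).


dim(H_1 x H_2 x H_3) = 10 * 5 * 5
= 50 * 5
= 250

250


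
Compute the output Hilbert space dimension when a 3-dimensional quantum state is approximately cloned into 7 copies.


Output space = H^(tensor 7) where dim(H) = 3
dim = 3^7
= 9 (after 2 factors)
= 27 (after 3 factors)
= 81 (after 4 factors)
= 243 (after 5 factors)
= 729 (after 6 factors)
= 2187 (after 7 factors)
= 2187

2187


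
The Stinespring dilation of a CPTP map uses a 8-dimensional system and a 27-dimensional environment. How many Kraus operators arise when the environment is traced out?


Tracing out the environment in an orthonormal basis {|i>_E} gives Kraus operators K_i = <i|_E U |0>_E.
Number of Kraus operators = dim(H_env) = d_env
= 27

27


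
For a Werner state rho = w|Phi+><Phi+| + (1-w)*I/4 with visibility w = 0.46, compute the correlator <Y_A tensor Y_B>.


|Phi+> = (|00> + |11>)/sqrt(2)
For the pure Bell state, <Y_A Y_B> = -1 (Bell-state Pauli correlator).
The maximally-mixed part I/4 has tr(I/4 * P tensor P) = 0 for any traceless Pauli P.
So <Y_A Y_B>_rho = w * (-1) + (1 - w) * 0
= 0.46 * (-1)
= -0.4600

-0.4600


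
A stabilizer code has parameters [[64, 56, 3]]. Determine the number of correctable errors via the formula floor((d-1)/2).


Code parameters: [[64, 56, 3]], distance d = 3.
Number of correctable errors = floor((d-1)/2)
= floor((3 - 1)/2)
= floor(2/2)
= 1

1


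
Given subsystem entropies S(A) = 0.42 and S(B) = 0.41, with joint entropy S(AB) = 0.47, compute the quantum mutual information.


I(A:B) = S(A) + S(B) - S(AB)
= 0.42 + 0.41 - 0.47
= 0.3600

0.3600


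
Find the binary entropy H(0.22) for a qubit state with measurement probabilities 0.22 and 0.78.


S = -p*log2(p) - (1-p)*log2(1-p)
p = 0.2200, 1-p = 0.7800
= -0.2200 * log2(0.2200) - 0.7800 * log2(0.7800)
= -(-0.4806) - (-0.2796)
= 0.7602

0.7602


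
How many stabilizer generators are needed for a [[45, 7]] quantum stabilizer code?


For an [[n,k]] stabilizer code:
Number of stabilizer generators = n - k
= 45 - 7
= 38

38


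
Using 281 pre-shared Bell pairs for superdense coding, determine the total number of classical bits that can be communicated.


Superdense coding allows 2 classical bits per shared entangled pair.
281 pair(s) -> 2 * 281 = 562 classical bits

562


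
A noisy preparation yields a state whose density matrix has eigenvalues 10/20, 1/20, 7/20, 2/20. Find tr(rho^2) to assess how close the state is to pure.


tr(rho^2) = sum of eigenvalues squared
= (10/20)^2 + (1/20)^2 + (7/20)^2 + (2/20)^2
= (100 + 1 + 49 + 4) / 400
= 154/400
= 0.3850

0.3850


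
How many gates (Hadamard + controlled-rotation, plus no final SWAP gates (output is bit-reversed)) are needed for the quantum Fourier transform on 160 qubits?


Hadamard gates: 160
Controlled rotations: n*(n-1)/2 = 160*159/2 = 12720
SWAP gates: 0 (omitted)
Total = 160 + 12720
= 12880

12880


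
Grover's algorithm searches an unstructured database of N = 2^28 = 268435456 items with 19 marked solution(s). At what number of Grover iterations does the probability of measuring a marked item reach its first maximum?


After j Grover iterations the success probability is P(j) = sin^2((2j+1)*theta), where sin(theta) = sqrt(k/N).
N = 2^28 = 268435456, k = 19
sin(theta) = sqrt(k/N) = 0.0002660460781
theta = arcsin(sqrt(k/N)) = 0.0002660460812 rad
P(j) reaches its first maximum when (2j+1)*theta is as close as possible to pi/2, i.e. j = round(pi/(4*theta) - 1/2).
pi/(4*theta) - 1/2 = 2951.6133
(For comparison, the common estimate pi/4 * sqrt(N/k) = 2952.1133; the exact maximiser is used here.)
Optimal iterations = 2952

2952


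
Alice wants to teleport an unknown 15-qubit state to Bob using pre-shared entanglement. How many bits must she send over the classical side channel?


Quantum teleportation requires 2 classical bits per qubit teleported.
15 qubit(s) -> 2 * 15 = 30 classical bits

30


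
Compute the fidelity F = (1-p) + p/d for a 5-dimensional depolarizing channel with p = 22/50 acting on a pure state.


F = (1-p) + p/d
= (1 - 0.4400) + 0.4400/5
= 0.5600 + 0.0880
= 0.6480

0.6480


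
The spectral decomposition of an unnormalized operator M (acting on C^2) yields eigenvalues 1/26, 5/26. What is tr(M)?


tr(M) = sum of eigenvalues
= 1/26 + 5/26
= 6/26
= 0.2308

0.2308


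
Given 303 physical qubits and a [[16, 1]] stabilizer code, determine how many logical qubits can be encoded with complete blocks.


Each code block uses 16 physical qubits for 1 logical qubit(s).
Number of complete blocks = floor(303 / 16) = 18
Logical qubits = 18 * 1
= 18

18


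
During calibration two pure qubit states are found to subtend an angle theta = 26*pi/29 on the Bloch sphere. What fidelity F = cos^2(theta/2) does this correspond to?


For states separated by angle theta on Bloch sphere:
F = cos^2(theta/2)
theta = 26*pi/29 = 2.8166
theta/2 = 1.4083
cos(theta/2) = 0.1618
F = 0.0262

0.0262


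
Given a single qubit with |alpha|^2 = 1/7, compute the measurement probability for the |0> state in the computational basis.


|alpha|^2 = 1/7 = 0.1429
|beta|^2 = 1 - 1/7 = 6/7 = 0.8571
P(|0>) = |alpha|^2 = 0.1429

0.1429


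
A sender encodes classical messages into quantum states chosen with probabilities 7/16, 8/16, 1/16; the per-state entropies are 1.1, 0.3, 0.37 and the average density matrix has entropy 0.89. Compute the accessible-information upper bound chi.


chi = S(rho) - sum_i p_i * S(rho_i)
Weighted entropy = 7/16 * 1.1 + 8/16 * 0.3 + 1/16 * 0.37
= 0.6544
chi = 0.89 - 0.6544
= 0.2356

0.2356


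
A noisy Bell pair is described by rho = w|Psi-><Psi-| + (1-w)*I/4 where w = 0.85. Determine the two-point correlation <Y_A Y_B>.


|Psi-> = (|01> - |10>)/sqrt(2)
For the pure Bell state, <Y_A Y_B> = -1 (Bell-state Pauli correlator).
The maximally-mixed part I/4 has tr(I/4 * P tensor P) = 0 for any traceless Pauli P.
So <Y_A Y_B>_rho = w * (-1) + (1 - w) * 0
= 0.85 * (-1)
= -0.8500

-0.8500


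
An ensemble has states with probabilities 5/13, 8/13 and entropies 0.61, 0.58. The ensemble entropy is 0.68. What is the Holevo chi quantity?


chi = S(rho) - sum_i p_i * S(rho_i)
Weighted entropy = 5/13 * 0.61 + 8/13 * 0.58
= 0.5915
chi = 0.68 - 0.5915
= 0.0885

0.0885


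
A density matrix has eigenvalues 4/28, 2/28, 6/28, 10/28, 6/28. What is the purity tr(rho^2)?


tr(rho^2) = sum of eigenvalues squared
= (4/28)^2 + (2/28)^2 + (6/28)^2 + (10/28)^2 + (6/28)^2
= (16 + 4 + 36 + 100 + 36) / 784
= 192/784
= 0.2449

0.2449


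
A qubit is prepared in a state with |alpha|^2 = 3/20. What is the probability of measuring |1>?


|alpha|^2 = 3/20 = 0.1500
|beta|^2 = 1 - 3/20 = 17/20 = 0.8500
P(|1>) = |beta|^2 = 0.8500

0.8500


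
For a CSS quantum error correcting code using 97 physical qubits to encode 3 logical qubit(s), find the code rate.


Code rate R = k/n
= 3/97
= 0.0309

0.0309


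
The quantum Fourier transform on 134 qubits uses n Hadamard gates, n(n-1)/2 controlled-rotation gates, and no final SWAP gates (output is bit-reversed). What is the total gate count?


Hadamard gates: 134
Controlled rotations: n*(n-1)/2 = 134*133/2 = 8911
SWAP gates: 0 (omitted)
Total = 134 + 8911
= 9045

9045


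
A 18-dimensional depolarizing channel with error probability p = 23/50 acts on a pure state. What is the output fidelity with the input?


F = (1-p) + p/d
= (1 - 0.4600) + 0.4600/18
= 0.5400 + 0.0256
= 0.5656

0.5656


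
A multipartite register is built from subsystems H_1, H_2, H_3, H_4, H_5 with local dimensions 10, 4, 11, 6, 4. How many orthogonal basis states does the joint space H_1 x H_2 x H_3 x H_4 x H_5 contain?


dim(H_1 x H_2 x H_3 x H_4 x H_5) = 10 * 4 * 11 * 6 * 4
= 40 * 11 * 6 * 4
= 440 * 6 * 4
= 2640 * 4
= 10560

10560


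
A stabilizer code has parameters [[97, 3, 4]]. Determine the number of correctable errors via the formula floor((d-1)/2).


Code parameters: [[97, 3, 4]], distance d = 4.
Number of correctable errors = floor((d-1)/2)
= floor((4 - 1)/2)
= floor(3/2)
= 1

1


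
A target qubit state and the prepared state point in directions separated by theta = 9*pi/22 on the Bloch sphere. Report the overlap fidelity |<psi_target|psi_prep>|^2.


For states separated by angle theta on Bloch sphere:
F = cos^2(theta/2)
theta = 9*pi/22 = 1.2852
theta/2 = 0.6426
cos(theta/2) = 0.8005
F = 0.6409

0.6409


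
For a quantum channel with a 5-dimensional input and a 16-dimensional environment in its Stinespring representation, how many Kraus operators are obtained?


Tracing out the environment in an orthonormal basis {|i>_E} gives Kraus operators K_i = <i|_E U |0>_E.
Number of Kraus operators = dim(H_env) = d_env
= 16

16


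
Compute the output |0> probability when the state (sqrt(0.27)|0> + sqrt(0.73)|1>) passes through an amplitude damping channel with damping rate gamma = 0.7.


For amplitude damping with parameter gamma on state sqrt(a)|0> + sqrt(b)|1>:
alpha^2 = 0.27, beta^2 = 0.73
P(|0>) = alpha^2 + gamma * beta^2
= 0.27 + 0.7 * 0.73
= 0.27 + 0.5110
= 0.7810

0.7810


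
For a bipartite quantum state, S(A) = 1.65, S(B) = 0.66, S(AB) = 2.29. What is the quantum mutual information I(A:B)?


I(A:B) = S(A) + S(B) - S(AB)
= 1.65 + 0.66 - 2.29
= 0.0200

0.0200


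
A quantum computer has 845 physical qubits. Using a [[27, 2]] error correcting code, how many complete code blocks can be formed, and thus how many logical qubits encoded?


Each code block uses 27 physical qubits for 2 logical qubit(s).
Number of complete blocks = floor(845 / 27) = 31
Logical qubits = 31 * 2
= 62

62


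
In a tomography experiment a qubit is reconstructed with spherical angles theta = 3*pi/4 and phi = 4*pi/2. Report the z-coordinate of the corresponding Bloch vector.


theta = 2.3562, phi = 6.2832
r_z = cos(theta) = -0.7071

-0.7071


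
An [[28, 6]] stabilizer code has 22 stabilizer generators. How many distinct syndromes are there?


Each stabilizer generator gives a binary (+1 or -1) measurement outcome.
With 22 independent generators:
Total syndromes = 2^22
= 4194304

4194304


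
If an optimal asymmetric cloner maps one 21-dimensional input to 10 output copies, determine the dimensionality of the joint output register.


Output space = H^(tensor 10) where dim(H) = 21
dim = 21^10
= 441 (after 2 factors)
= 9261 (after 3 factors)
= 194481 (after 4 factors)
= 4084101 (after 5 factors)
= 85766121 (after 6 factors)
= 1801088541 (after 7 factors)
= 37822859361 (after 8 factors)
= 794280046581 (after 9 factors)
= 16679880978201 (after 10 factors)
= 16679880978201

16679880978201


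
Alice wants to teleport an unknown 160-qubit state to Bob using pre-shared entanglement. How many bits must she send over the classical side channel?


Quantum teleportation requires 2 classical bits per qubit teleported.
160 qubit(s) -> 2 * 160 = 320 classical bits

320


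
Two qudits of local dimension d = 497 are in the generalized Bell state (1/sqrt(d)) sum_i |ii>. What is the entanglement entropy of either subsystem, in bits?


For a maximally entangled state in d x d:
S = log2(d) = log2(497)
= 8.9571

8.9571


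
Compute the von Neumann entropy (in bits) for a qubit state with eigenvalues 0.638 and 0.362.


S = -p*log2(p) - (1-p)*log2(1-p)
p = 0.6380, 1-p = 0.3620
= -0.6380 * log2(0.6380) - 0.3620 * log2(0.3620)
= -(-0.4137) - (-0.5307)
= 0.9443

0.9443


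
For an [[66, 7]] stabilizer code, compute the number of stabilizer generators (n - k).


For an [[n,k]] stabilizer code:
Number of stabilizer generators = n - k
= 66 - 7
= 59

59


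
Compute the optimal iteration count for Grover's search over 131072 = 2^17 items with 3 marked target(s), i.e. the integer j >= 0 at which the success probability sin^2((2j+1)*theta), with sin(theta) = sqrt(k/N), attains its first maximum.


After j Grover iterations the success probability is P(j) = sin^2((2j+1)*theta), where sin(theta) = sqrt(k/N).
N = 2^17 = 131072, k = 3
sin(theta) = sqrt(k/N) = 0.004784159654
theta = arcsin(sqrt(k/N)) = 0.004784177904 rad
P(j) reaches its first maximum when (2j+1)*theta is as close as possible to pi/2, i.e. j = round(pi/(4*theta) - 1/2).
pi/(4*theta) - 1/2 = 163.6658
(For comparison, the common estimate pi/4 * sqrt(N/k) = 164.1664; the exact maximiser is used here.)
Optimal iterations = 164

164


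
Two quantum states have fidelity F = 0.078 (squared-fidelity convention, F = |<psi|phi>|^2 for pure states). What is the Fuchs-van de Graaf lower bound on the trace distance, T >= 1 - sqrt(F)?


Fuchs-van de Graaf (squared-fidelity convention): 1 - sqrt(F) <= T <= sqrt(1 - F).
Lower bound: T >= 1 - sqrt(F)
sqrt(F) = sqrt(0.078) = 0.2793
T >= 1 - 0.2793
T >= 0.7207

0.7207


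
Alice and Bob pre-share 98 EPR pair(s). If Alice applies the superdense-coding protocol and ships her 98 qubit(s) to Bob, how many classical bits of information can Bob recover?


Superdense coding allows 2 classical bits per shared entangled pair.
98 pair(s) -> 2 * 98 = 196 classical bits

196


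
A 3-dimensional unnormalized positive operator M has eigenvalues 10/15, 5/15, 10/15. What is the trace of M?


tr(M) = sum of eigenvalues
= 10/15 + 5/15 + 10/15
= 25/15
= 1.6667

1.6667


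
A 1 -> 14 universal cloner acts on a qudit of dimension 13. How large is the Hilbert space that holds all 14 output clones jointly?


Output space = H^(tensor 14) where dim(H) = 13
dim = 13^14
= 169 (after 2 factors)
= 2197 (after 3 factors)
= 28561 (after 4 factors)
= 371293 (after 5 factors)
= 4826809 (after 6 factors)
= 62748517 (after 7 factors)
= 815730721 (after 8 factors)
= 10604499373 (after 9 factors)
= 137858491849 (after 10 factors)
= 1792160394037 (after 11 factors)
= 23298085122481 (after 12 factors)
= 302875106592253 (after 13 factors)
= 3937376385699289 (after 14 factors)
= 3937376385699289

3937376385699289


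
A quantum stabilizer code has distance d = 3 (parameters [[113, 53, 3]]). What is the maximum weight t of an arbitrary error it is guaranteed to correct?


Code parameters: [[113, 53, 3]], distance d = 3.
Number of correctable errors = floor((d-1)/2)
= floor((3 - 1)/2)
= floor(2/2)
= 1

1


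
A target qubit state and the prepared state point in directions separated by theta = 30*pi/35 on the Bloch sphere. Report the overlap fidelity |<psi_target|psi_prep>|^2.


For states separated by angle theta on Bloch sphere:
F = cos^2(theta/2)
theta = 30*pi/35 = 2.6928
theta/2 = 1.3464
cos(theta/2) = 0.2225
F = 0.0495

0.0495


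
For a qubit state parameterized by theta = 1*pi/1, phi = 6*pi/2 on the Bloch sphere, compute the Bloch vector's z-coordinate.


theta = 3.1416, phi = 9.4248
r_z = cos(theta) = -1.0000

-1.0000


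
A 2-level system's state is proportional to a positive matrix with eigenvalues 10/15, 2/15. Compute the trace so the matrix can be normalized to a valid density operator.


tr(M) = sum of eigenvalues
= 10/15 + 2/15
= 12/15
= 0.8000

0.8000


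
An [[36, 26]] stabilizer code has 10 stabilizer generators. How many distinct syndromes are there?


Each stabilizer generator gives a binary (+1 or -1) measurement outcome.
With 10 independent generators:
Total syndromes = 2^10
= 1024

1024


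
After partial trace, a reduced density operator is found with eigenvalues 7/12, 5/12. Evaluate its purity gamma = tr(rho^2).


tr(rho^2) = sum of eigenvalues squared
= (7/12)^2 + (5/12)^2
= (49 + 25) / 144
= 74/144
= 0.5139

0.5139


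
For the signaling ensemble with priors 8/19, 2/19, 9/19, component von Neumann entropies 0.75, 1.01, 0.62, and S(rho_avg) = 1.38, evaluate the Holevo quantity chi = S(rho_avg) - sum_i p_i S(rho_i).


chi = S(rho) - sum_i p_i * S(rho_i)
Weighted entropy = 8/19 * 0.75 + 2/19 * 1.01 + 9/19 * 0.62
= 0.7158
chi = 1.38 - 0.7158
= 0.6642

0.6642


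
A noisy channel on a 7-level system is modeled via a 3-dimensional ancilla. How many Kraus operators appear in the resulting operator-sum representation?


Tracing out the environment in an orthonormal basis {|i>_E} gives Kraus operators K_i = <i|_E U |0>_E.
Number of Kraus operators = dim(H_env) = d_env
= 3

3


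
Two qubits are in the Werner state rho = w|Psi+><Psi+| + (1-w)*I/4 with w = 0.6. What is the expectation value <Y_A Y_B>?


|Psi+> = (|01> + |10>)/sqrt(2)
For the pure Bell state, <Y_A Y_B> = +1 (Bell-state Pauli correlator).
The maximally-mixed part I/4 has tr(I/4 * P tensor P) = 0 for any traceless Pauli P.
So <Y_A Y_B>_rho = w * (+1) + (1 - w) * 0
= 0.6 * (+1)
= 0.6000

0.6000


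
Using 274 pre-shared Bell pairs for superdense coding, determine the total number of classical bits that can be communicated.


Superdense coding allows 2 classical bits per shared entangled pair.
274 pair(s) -> 2 * 274 = 548 classical bits

548


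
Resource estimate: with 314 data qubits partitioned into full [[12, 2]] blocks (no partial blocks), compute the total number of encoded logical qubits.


Each code block uses 12 physical qubits for 2 logical qubit(s).
Number of complete blocks = floor(314 / 12) = 26
Logical qubits = 26 * 2
= 52

52
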